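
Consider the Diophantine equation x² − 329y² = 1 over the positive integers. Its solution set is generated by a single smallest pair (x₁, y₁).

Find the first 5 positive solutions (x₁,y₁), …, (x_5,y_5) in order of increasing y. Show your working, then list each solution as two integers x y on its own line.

√329 → a₀=18, period (7,4,2,1,1,4,1,1,2,4,7,36); ℓ=12 even so k=11
step 0: (18, 1)  from 18·(1,0) + (0,1)
…
step 2: (526, 29)  from 4·(127,7) + (18,1)
…
step 9: (74857, 4127)  from 2·(29366,1619) + (16125,889)
step 10: (328794, 18127)  from 4·(74857,4127) + (29366,1619)
step 11: (2376415, 131016)  from 7·(328794,18127) + (74857,4127)
(x₁, y₁) = (2376415, 131016);  2376415² − 329·131016² = 1 ✓
(x_2, y_2) = (2376415·2376415 + 329·131016·131016, 2376415·131016 + 131016·2376415) = (11294696504449, 622696775280)
(x_3, y_3) = (2376415·11294696504449 + 329·131016·622696775280, 2376415·622696775280 + 131016·11294696504449) = (53681772387237964255, 2959571914453911384)
(x_4, y_4) = (2376415·53681772387237964255 + 329·131016·2959571914453911384, 2376415·2959571914453911384 + 131016·53681772387237964255) = (255140338255224918953587201, 14066342182173360946441440)
(x_5, y_5) = (2376415·255140338255224918953587201 + 329·131016·14066342182173360946441440, 2376415·14066342182173360946441440 + 131016·255140338255224918953587201) = (1212638653869526969777790618564575, 66854933113696055535160815363816)

2376415 131016
11294696504449 622696775280
53681772387237964255 2959571914453911384
255140338255224918953587201 14066342182173360946441440
1212638653869526969777790618564575 66854933113696055535160815363816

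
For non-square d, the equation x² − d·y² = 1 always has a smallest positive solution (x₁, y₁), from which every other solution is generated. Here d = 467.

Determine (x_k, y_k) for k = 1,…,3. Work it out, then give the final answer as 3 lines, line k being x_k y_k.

1625626 75225
5285319783751 244575431700
17183906517558380626 795176361465413175

√467 → a₀=21, period (1,1,1,1,3,…,1,1,42); ℓ=14 even so k=13
i=0: a=21 ⇒ p=21, q=1
i=1: a=1 ⇒ p=22, q=1
…
i=4: a=1 ⇒ p=108, q=5
i=5: a=3 ⇒ p=389, q=18
…
i=7: a=21 ⇒ p=27164, q=1257
i=8: a=3 ⇒ p=82767, q=3830
i=9: a=3 ⇒ p=275465, q=12747
…
i=11: a=1 ⇒ p=633697, q=29324
i=12: a=1 ⇒ p=991929, q=45901
i=13: a=1 ⇒ p=1625626, q=75225
→ (1625626, 75225).  Check: 1625626²=2642659891876, 467·75225²=2642659891875, difference 1.
n=2: (1625626,75225)∘(1625626,75225) = (1625626·1625626+467·75225·75225, 1625626·75225+75225·1625626) = (5285319783751,244575431700)
n=3: (5285319783751,244575431700)∘(1625626,75225) = (1625626·5285319783751+467·75225·244575431700, 1625626·244575431700+75225·5285319783751) = (17183906517558380626,795176361465413175)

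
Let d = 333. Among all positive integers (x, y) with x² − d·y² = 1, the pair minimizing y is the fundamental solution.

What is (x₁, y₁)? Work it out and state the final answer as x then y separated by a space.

√333 = [18; 4,36, …], period ℓ=2 (even) → k=1
i=0: a=18 ⇒ p=18, q=1
i=1: a=4 ⇒ p=73, q=4
→ (73, 4).  Check: 73²=5329, 333·4²=5328, difference 1.

73 4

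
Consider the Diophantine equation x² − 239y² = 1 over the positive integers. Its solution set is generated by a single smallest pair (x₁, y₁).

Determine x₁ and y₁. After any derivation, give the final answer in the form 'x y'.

d=239: √d = [15; 2,5,1,2,4,15,4,2,1,5,2,30] (ℓ=12, even), read p_11/q_11
k=0  a_k=15  p_k/q_k = 15/1
…
k=3  a_k=1  p_k/q_k = 201/13
…
k=5  a_k=4  p_k/q_k = 2489/161
…
k=8  a_k=2  p_k/q_k = 346141/22390
k=9  a_k=1  p_k/q_k = 500258/32359
k=10  a_k=5  p_k/q_k = 2847431/184185
k=11  a_k=2  p_k/q_k = 6195120/400729
fundamental: x₁=6195120, y₁=400729  (since 38379511814400 − 239·160583731441 = 1)

6195120 400729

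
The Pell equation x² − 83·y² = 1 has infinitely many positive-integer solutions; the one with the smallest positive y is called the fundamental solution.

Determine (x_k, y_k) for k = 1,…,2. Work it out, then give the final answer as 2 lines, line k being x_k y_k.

[9; 9,18] for √83; ℓ=2 ⇒ convergent index 1
step 0: (9, 1)  from 9·(1,0) + (0,1)
step 1: (82, 9)  from 9·(9,1) + (1,0)
fundamental: x₁=82, y₁=9  (since 6724 − 83·81 = 1)
(82+9√83)^2 = 13447 + 1476√83

82 9
13447 1476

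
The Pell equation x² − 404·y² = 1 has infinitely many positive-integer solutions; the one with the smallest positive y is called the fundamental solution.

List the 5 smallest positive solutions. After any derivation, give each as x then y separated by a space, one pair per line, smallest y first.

[20; 10,40] for √404; ℓ=2 ⇒ convergent index 1
k=0  a_k=20  p_k/q_k = 20/1
k=1  a_k=10  p_k/q_k = 201/10
(x₁, y₁) = (201, 10);  201² − 404·10² = 1 ✓
(201+10√404)^2 = 80801 + 4020√404
(201+10√404)^3 = 32481801 + 1616030√404
(201+10√404)^4 = 13057603201 + 649640040√404
(201+10√404)^5 = 5249124005001 + 261153680050√404

201 10
80801 4020
32481801 1616030
13057603201 649640040
5249124005001 261153680050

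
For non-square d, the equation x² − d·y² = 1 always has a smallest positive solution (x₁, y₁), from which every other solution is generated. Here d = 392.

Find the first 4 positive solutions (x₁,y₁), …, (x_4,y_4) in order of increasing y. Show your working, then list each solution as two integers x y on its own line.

99 5
19601 990
3880899 196015
768398401 38809980

√392 → a₀=19, period (1,3,1,38); ℓ=4 even so k=3
i=0: a=19 ⇒ p=19, q=1
…
i=2: a=3 ⇒ p=79, q=4
i=3: a=1 ⇒ p=99, q=5
fundamental: x₁=99, y₁=5  (since 9801 − 392·25 = 1)
n=2: (99,5)∘(99,5) = (99·99+392·5·5, 99·5+5·99) = (19601,990)
n=3: (19601,990)∘(99,5) = (99·19601+392·5·990, 99·990+5·19601) = (3880899,196015)
n=4: (3880899,196015)∘(99,5) = (99·3880899+392·5·196015, 99·196015+5·3880899) = (768398401,38809980)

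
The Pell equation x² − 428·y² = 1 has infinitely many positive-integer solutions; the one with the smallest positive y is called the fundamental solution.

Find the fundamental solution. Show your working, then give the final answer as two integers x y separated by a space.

d=428: √d = [20; 1,2,4,1,5,10,5,1,4,2,1,40] (ℓ=12, even), read p_11/q_11
i=0: a=20 ⇒ p=20, q=1
…
i=6: a=10 ⇒ p=19571, q=946
…
i=10: a=2 ⇒ p=1273708, q=61567
i=11: a=1 ⇒ p=1850887, q=89466
(x₁, y₁) = (1850887, 89466);  1850887² − 428·89466² = 1 ✓

1850887 89466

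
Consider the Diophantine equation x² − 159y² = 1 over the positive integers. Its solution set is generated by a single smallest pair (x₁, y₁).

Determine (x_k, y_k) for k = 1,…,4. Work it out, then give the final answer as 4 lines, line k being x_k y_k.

√159 = [12; 1,1,1,1,3,1,1,1,1,24, …], period ℓ=10 (even) → k=9
a_0=12:  p_0=12·1+0=12,  q_0=12·0+1=1
…
a_2=1:  p_2=1·13+12=25,  q_2=1·1+1=2
a_3=1:  p_3=1·25+13=38,  q_3=1·2+1=3
a_4=1:  p_4=1·38+25=63,  q_4=1·3+2=5
a_5=3:  p_5=3·63+38=227,  q_5=3·5+3=18
…
a_8=1:  p_8=1·517+290=807,  q_8=1·41+23=64
a_9=1:  p_9=1·807+517=1324,  q_9=1·64+41=105
→ (1324, 105).  Check: 1324²=1752976, 159·105²=1752975, difference 1.
(x_2, y_2) = (1324·1324 + 159·105·105, 1324·105 + 105·1324) = (3505951, 278040)
(x_3, y_3) = (1324·3505951 + 159·105·278040, 1324·278040 + 105·3505951) = (9283756924, 736249815)
(x_4, y_4) = (1324·9283756924 + 159·105·736249815, 1324·736249815 + 105·9283756924) = (24583384828801, 1949589232080)

1324 105
3505951 278040
9283756924 736249815
24583384828801 1949589232080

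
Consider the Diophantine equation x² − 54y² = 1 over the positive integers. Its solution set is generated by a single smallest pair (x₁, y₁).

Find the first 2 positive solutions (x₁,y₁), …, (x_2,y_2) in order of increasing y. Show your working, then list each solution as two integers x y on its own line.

√54 → a₀=7, period (2,1,6,1,2,14); ℓ=6 even so k=5
k=0  a_k=7  p_k/q_k = 7/1
k=1  a_k=2  p_k/q_k = 15/2
k=2  a_k=1  p_k/q_k = 22/3
…
k=4  a_k=1  p_k/q_k = 169/23
k=5  a_k=2  p_k/q_k = 485/66
fundamental: x₁=485, y₁=66  (since 235225 − 54·4356 = 1)
k=2:  x_2 = 485·485+54·66·66 = 470449,  y_2 = 485·66+66·485 = 64020

485 66
470449 64020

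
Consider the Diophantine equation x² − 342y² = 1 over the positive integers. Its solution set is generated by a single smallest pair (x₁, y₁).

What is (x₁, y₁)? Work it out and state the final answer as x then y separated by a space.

√342 = [18; 2,36, …], period ℓ=2 (even) → k=1
i=0: a=18 ⇒ p=18, q=1
i=1: a=2 ⇒ p=37, q=2
→ (37, 2).  Check: 37²=1369, 342·2²=1368, difference 1.

37 2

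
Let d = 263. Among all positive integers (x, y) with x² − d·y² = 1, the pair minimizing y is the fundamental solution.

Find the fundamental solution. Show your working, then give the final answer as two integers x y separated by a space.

d=263: √d = [16; 4,1,1,1,1,15,1,1,1,1,4,32] (ℓ=12, even), read p_11/q_11
a_0=16:  p_0=16·1+0=16,  q_0=16·0+1=1
a_1=4:  p_1=4·16+1=65,  q_1=4·1+0=4
…
a_3=1:  p_3=1·81+65=146,  q_3=1·5+4=9
a_4=1:  p_4=1·146+81=227,  q_4=1·9+5=14
a_5=1:  p_5=1·227+146=373,  q_5=1·14+9=23
a_6=15:  p_6=15·373+227=5822,  q_6=15·23+14=359
…
a_8=1:  p_8=1·6195+5822=12017,  q_8=1·382+359=741
a_9=1:  p_9=1·12017+6195=18212,  q_9=1·741+382=1123
a_10=1:  p_10=1·18212+12017=30229,  q_10=1·1123+741=1864
a_11=4:  p_11=4·30229+18212=139128,  q_11=4·1864+1123=8579
(x₁, y₁) = (139128, 8579);  139128² − 263·8579² = 1 ✓

139128 8579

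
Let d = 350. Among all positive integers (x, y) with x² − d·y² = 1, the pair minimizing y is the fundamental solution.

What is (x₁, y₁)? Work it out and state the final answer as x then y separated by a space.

d=350: √d = [18; 1,2,2,2,1,36] (ℓ=6, even), read p_5/q_5
i=0: a=18 ⇒ p=18, q=1
i=1: a=1 ⇒ p=19, q=1
i=2: a=2 ⇒ p=56, q=3
i=3: a=2 ⇒ p=131, q=7
i=4: a=2 ⇒ p=318, q=17
i=5: a=1 ⇒ p=449, q=24
→ (449, 24).  Check: 449²=201601, 350·24²=201600, difference 1.

449 24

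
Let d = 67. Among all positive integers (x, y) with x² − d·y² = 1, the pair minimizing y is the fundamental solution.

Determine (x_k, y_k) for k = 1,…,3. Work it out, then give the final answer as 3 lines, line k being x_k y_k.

[8; 5,2,1,1,7,1,1,2,5,16] for √67; ℓ=10 ⇒ convergent index 9
step 0: (8, 1)  from 8·(1,0) + (0,1)
step 1: (41, 5)  from 5·(8,1) + (1,0)
step 2: (90, 11)  from 2·(41,5) + (8,1)
step 3: (131, 16)  from 1·(90,11) + (41,5)
step 4: (221, 27)  from 1·(131,16) + (90,11)
step 5: (1678, 205)  from 7·(221,27) + (131,16)
step 6: (1899, 232)  from 1·(1678,205) + (221,27)
…
step 8: (9053, 1106)  from 2·(3577,437) + (1899,232)
step 9: (48842, 5967)  from 5·(9053,1106) + (3577,437)
fundamental: x₁=48842, y₁=5967  (since 2385540964 − 67·35605089 = 1)
n=2: (48842,5967)∘(48842,5967) = (48842·48842+67·5967·5967, 48842·5967+5967·48842) = (4771081927,582880428)
n=3: (4771081927,582880428)∘(48842,5967) = (48842·4771081927+67·5967·582880428, 48842·582880428+5967·4771081927) = (466058366908226,56938091722785)

48842 5967
4771081927 582880428
466058366908226 56938091722785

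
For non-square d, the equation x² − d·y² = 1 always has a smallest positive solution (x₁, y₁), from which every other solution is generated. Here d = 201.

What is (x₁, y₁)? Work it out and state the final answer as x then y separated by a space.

d=201: √d = [14; 5,1,1,1,2,…,1,5,28] (ℓ=14, even), read p_13/q_13
i=0: a=14 ⇒ p=14, q=1
i=1: a=5 ⇒ p=71, q=5
i=2: a=1 ⇒ p=85, q=6
i=3: a=1 ⇒ p=156, q=11
i=4: a=1 ⇒ p=241, q=17
i=5: a=2 ⇒ p=638, q=45
i=6: a=1 ⇒ p=879, q=62
i=7: a=8 ⇒ p=7670, q=541
i=8: a=1 ⇒ p=8549, q=603
i=9: a=2 ⇒ p=24768, q=1747
i=10: a=1 ⇒ p=33317, q=2350
…
i=12: a=1 ⇒ p=91402, q=6447
i=13: a=5 ⇒ p=515095, q=36332
(x₁, y₁) = (515095, 36332);  515095² − 201·36332² = 1 ✓

515095 36332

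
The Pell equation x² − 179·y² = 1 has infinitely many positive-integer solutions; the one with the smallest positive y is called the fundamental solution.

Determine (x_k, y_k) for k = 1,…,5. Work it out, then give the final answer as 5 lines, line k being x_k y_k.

4190210 313191
35115719688199 2624672120220
294284479589372473370 21995854729733779209
2466227538440333747559727201 184334500894152933286567560
20668022587695847460244899657331050 1544800537983355129318686777395991

√179 → a₀=13, period (2,1,1,1,3,…,1,2,26); ℓ=14 even so k=13
step 0: (13, 1)  from 13·(1,0) + (0,1)
…
step 2: (40, 3)  from 1·(27,2) + (13,1)
…
step 4: (107, 8)  from 1·(67,5) + (40,3)
…
step 6: (2047, 153)  from 5·(388,29) + (107,8)
…
step 11: (1013292, 75737)  from 1·(575167,42990) + (438125,32747)
step 12: (1588459, 118727)  from 1·(1013292,75737) + (575167,42990)
step 13: (4190210, 313191)  from 2·(1588459,118727) + (1013292,75737)
(x₁, y₁) = (4190210, 313191);  4190210² − 179·313191² = 1 ✓
(4190210+313191√179)^2 = 35115719688199 + 2624672120220√179
(4190210+313191√179)^3 = 294284479589372473370 + 21995854729733779209√179
(4190210+313191√179)^4 = 2466227538440333747559727201 + 184334500894152933286567560√179
(4190210+313191√179)^5 = 20668022587695847460244899657331050 + 1544800537983355129318686777395991√179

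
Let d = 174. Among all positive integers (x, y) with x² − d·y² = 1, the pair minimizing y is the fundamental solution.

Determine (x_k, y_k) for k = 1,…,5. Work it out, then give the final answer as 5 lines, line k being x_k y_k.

d=174: √d = [13; 5,4,5,26] (ℓ=4, even), read p_3/q_3
i=0: a=13 ⇒ p=13, q=1
i=1: a=5 ⇒ p=66, q=5
i=2: a=4 ⇒ p=277, q=21
i=3: a=5 ⇒ p=1451, q=110
(x₁, y₁) = (1451, 110);  1451² − 174·110² = 1 ✓
(x_2, y_2) = (1451·1451 + 174·110·110, 1451·110 + 110·1451) = (4210801, 319220)
(x_3, y_3) = (1451·4210801 + 174·110·319220, 1451·319220 + 110·4210801) = (12219743051, 926376330)
(x_4, y_4) = (1451·12219743051 + 174·110·926376330, 1451·926376330 + 110·12219743051) = (35461690123201, 2688343790440)
(x_5, y_5) = (1451·35461690123201 + 174·110·2688343790440, 1451·2688343790440 + 110·35461690123201) = (102909812517786251, 7801572753480550)

1451 110
4210801 319220
12219743051 926376330
35461690123201 2688343790440
102909812517786251 7801572753480550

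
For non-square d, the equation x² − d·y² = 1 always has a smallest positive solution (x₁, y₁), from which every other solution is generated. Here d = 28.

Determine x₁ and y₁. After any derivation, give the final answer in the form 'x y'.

127 24

√28 = [5; 3,2,3,10, …], period ℓ=4 (even) → k=3
step 0: (5, 1)  from 5·(1,0) + (0,1)
step 1: (16, 3)  from 3·(5,1) + (1,0)
step 2: (37, 7)  from 2·(16,3) + (5,1)
step 3: (127, 24)  from 3·(37,7) + (16,3)
(x₁, y₁) = (127, 24);  127² − 28·24² = 1 ✓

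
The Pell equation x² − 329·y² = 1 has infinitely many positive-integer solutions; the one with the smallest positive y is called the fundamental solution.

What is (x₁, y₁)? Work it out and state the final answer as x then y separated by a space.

2376415 131016

√329 = [18; 7,4,2,1,1,4,1,1,2,4,7,36, …], period ℓ=12 (even) → k=11
a_0=18:  p_0=18·1+0=18,  q_0=18·0+1=1
a_1=7:  p_1=7·18+1=127,  q_1=7·1+0=7
a_2=4:  p_2=4·127+18=526,  q_2=4·7+1=29
a_3=2:  p_3=2·526+127=1179,  q_3=2·29+7=65
a_4=1:  p_4=1·1179+526=1705,  q_4=1·65+29=94
…
a_7=1:  p_7=1·13241+2884=16125,  q_7=1·730+159=889
a_8=1:  p_8=1·16125+13241=29366,  q_8=1·889+730=1619
a_9=2:  p_9=2·29366+16125=74857,  q_9=2·1619+889=4127
a_10=4:  p_10=4·74857+29366=328794,  q_10=4·4127+1619=18127
a_11=7:  p_11=7·328794+74857=2376415,  q_11=7·18127+4127=131016
fundamental: x₁=2376415, y₁=131016  (since 5647348252225 − 329·17165192256 = 1)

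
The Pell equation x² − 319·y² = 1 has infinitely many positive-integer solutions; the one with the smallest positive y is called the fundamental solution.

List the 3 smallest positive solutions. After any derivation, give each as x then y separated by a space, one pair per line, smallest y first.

d=319: √d = [17; 1,6,5,1,4,…,6,1,34] (ℓ=14, even), read p_13/q_13
a_0=17:  p_0=17·1+0=17,  q_0=17·0+1=1
…
a_2=6:  p_2=6·18+17=125,  q_2=6·1+1=7
…
a_5=4:  p_5=4·768+643=3715,  q_5=4·43+36=208
…
a_7=1:  p_7=1·11913+3715=15628,  q_7=1·667+208=875
…
a_11=5:  p_11=5·309613+250816=1798881,  q_11=5·17335+14043=100718
a_12=6:  p_12=6·1798881+309613=11102899,  q_12=6·100718+17335=621643
a_13=1:  p_13=1·11102899+1798881=12901780,  q_13=1·621643+100718=722361
(x₁, y₁) = (12901780, 722361);  12901780² − 319·722361² = 1 ✓
(x_2, y_2) = (12901780·12901780 + 319·722361·722361, 12901780·722361 + 722361·12901780) = (332911854336799, 18639485405160)
(x_3, y_3) = (12901780·332911854336799 + 319·722361·18639485405160, 12901780·18639485405160 + 722361·332911854336799) = (8590311008090840302660, 480965080021169647239)

12901780 722361
332911854336799 18639485405160
8590311008090840302660 480965080021169647239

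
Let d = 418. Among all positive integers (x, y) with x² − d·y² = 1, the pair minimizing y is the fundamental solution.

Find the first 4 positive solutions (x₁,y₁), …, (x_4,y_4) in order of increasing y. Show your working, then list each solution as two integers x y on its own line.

33857 1656
2292592897 112134384
155240635393601 7593067676520
10511964382749705217 514156984535740896

[20; 2,4,20,4,2,40] for √418; ℓ=6 ⇒ convergent index 5
step 0: (20, 1)  from 20·(1,0) + (0,1)
…
step 3: (3721, 182)  from 20·(184,9) + (41,2)
step 4: (15068, 737)  from 4·(3721,182) + (184,9)
step 5: (33857, 1656)  from 2·(15068,737) + (3721,182)
→ (33857, 1656).  Check: 33857²=1146296449, 418·1656²=1146296448, difference 1.
k=2:  x_2 = 33857·33857+418·1656·1656 = 2292592897,  y_2 = 33857·1656+1656·33857 = 112134384
k=3:  x_3 = 33857·2292592897+418·1656·112134384 = 155240635393601,  y_3 = 33857·112134384+1656·2292592897 = 7593067676520
k=4:  x_4 = 33857·155240635393601+418·1656·7593067676520 = 10511964382749705217,  y_4 = 33857·7593067676520+1656·155240635393601 = 514156984535740896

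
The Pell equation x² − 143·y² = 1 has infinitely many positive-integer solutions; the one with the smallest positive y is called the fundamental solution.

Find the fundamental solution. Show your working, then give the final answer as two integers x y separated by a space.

√143 = [11; 1,22, …], period ℓ=2 (even) → k=1
i=0: a=11 ⇒ p=11, q=1
i=1: a=1 ⇒ p=12, q=1
fundamental: x₁=12, y₁=1  (since 144 − 143·1 = 1)

12 1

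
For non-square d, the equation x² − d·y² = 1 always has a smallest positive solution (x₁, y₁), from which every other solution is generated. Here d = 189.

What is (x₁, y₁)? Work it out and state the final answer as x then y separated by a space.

55 4

[13; 1,2,1,26] for √189; ℓ=4 ⇒ convergent index 3
i=0: a=13 ⇒ p=13, q=1
…
i=2: a=2 ⇒ p=41, q=3
i=3: a=1 ⇒ p=55, q=4
fundamental: x₁=55, y₁=4  (since 3025 − 189·16 = 1)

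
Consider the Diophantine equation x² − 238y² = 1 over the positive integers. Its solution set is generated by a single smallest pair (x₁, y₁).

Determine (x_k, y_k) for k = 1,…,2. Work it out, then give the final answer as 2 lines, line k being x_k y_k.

d=238: √d = [15; 2,2,1,14,1,2,2,30] (ℓ=8, even), read p_7/q_7
i=0: a=15 ⇒ p=15, q=1
…
i=2: a=2 ⇒ p=77, q=5
…
i=5: a=1 ⇒ p=1697, q=110
i=6: a=2 ⇒ p=4983, q=323
i=7: a=2 ⇒ p=11663, q=756
(x₁, y₁) = (11663, 756);  11663² − 238·756² = 1 ✓
(11663+756√238)^2 = 272051137 + 17634456√238

11663 756
272051137 17634456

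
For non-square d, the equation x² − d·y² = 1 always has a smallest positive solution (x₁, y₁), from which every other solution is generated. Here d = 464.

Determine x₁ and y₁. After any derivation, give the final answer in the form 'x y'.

[21; 1,1,5,1,1,1,5,1,1,42] for √464; ℓ=10 ⇒ convergent index 9
step 0: (21, 1)  from 21·(1,0) + (0,1)
…
step 8: (5299, 246)  from 1·(4502,209) + (797,37)
step 9: (9801, 455)  from 1·(5299,246) + (4502,209)
(x₁, y₁) = (9801, 455);  9801² − 464·455² = 1 ✓

9801 455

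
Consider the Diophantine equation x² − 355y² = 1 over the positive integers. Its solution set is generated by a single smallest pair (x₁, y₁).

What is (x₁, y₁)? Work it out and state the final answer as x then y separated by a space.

√355 = [18; 1,5,3,3,1,6,1,3,3,5,1,36, …], period ℓ=12 (even) → k=11
k=0  a_k=18  p_k/q_k = 18/1
…
k=2  a_k=5  p_k/q_k = 113/6
…
k=9  a_k=3  p_k/q_k = 151391/8035
k=10  a_k=5  p_k/q_k = 803418/42641
k=11  a_k=1  p_k/q_k = 954809/50676
→ (954809, 50676).  Check: 954809²=911660226481, 355·50676²=911660226480, difference 1.

954809 50676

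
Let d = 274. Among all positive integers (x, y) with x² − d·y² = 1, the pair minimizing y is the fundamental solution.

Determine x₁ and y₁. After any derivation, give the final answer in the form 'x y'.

3959299 239190

[16; 1,1,4,4,1,1,32] for √274; ℓ=7 ⇒ convergent index 13
i=0: a=16 ⇒ p=16, q=1
i=1: a=1 ⇒ p=17, q=1
i=2: a=1 ⇒ p=33, q=2
…
i=4: a=4 ⇒ p=629, q=38
…
i=7: a=32 ⇒ p=45802, q=2767
i=8: a=1 ⇒ p=47209, q=2852
i=9: a=1 ⇒ p=93011, q=5619
…
i=11: a=4 ⇒ p=1770023, q=106931
i=12: a=1 ⇒ p=2189276, q=132259
i=13: a=1 ⇒ p=3959299, q=239190
(x₁, y₁) = (3959299, 239190);  3959299² − 274·239190² = 1 ✓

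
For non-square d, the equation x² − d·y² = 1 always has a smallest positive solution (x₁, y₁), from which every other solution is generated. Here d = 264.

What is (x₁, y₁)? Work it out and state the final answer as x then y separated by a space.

[16; 4,32] for √264; ℓ=2 ⇒ convergent index 1
step 0: (16, 1)  from 16·(1,0) + (0,1)
step 1: (65, 4)  from 4·(16,1) + (1,0)
→ (65, 4).  Check: 65²=4225, 264·4²=4224, difference 1.

65 4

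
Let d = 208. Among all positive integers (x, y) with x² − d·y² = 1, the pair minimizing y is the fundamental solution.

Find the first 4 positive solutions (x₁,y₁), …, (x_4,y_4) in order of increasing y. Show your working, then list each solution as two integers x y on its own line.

649 45
842401 58410
1093435849 75816135
1419278889601 98409284820

d=208: √d = [14; 2,2,1,2,2,28] (ℓ=6, even), read p_5/q_5
k=0  a_k=14  p_k/q_k = 14/1
…
k=4  a_k=2  p_k/q_k = 274/19
k=5  a_k=2  p_k/q_k = 649/45
→ (649, 45).  Check: 649²=421201, 208·45²=421200, difference 1.
k=2:  x_2 = 649·649+208·45·45 = 842401,  y_2 = 649·45+45·649 = 58410
k=3:  x_3 = 649·842401+208·45·58410 = 1093435849,  y_3 = 649·58410+45·842401 = 75816135
k=4:  x_4 = 649·1093435849+208·45·75816135 = 1419278889601,  y_4 = 649·75816135+45·1093435849 = 98409284820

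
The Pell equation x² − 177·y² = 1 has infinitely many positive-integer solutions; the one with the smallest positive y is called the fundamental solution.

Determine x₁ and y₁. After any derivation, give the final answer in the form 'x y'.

[13; 3,3,2,8,2,3,3,26] for √177; ℓ=8 ⇒ convergent index 7
k=0  a_k=13  p_k/q_k = 13/1
k=1  a_k=3  p_k/q_k = 40/3
k=2  a_k=3  p_k/q_k = 133/10
…
k=4  a_k=8  p_k/q_k = 2581/194
k=5  a_k=2  p_k/q_k = 5468/411
k=6  a_k=3  p_k/q_k = 18985/1427
k=7  a_k=3  p_k/q_k = 62423/4692
(x₁, y₁) = (62423, 4692);  62423² − 177·4692² = 1 ✓

62423 4692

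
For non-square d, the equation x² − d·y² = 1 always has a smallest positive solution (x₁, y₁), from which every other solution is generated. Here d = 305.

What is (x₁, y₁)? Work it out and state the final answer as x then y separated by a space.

489 28

d=305: √d = [17; 2,6,2,34] (ℓ=4, even), read p_3/q_3
a_0=17:  p_0=17·1+0=17,  q_0=17·0+1=1
…
a_2=6:  p_2=6·35+17=227,  q_2=6·2+1=13
a_3=2:  p_3=2·227+35=489,  q_3=2·13+2=28
fundamental: x₁=489, y₁=28  (since 239121 − 305·784 = 1)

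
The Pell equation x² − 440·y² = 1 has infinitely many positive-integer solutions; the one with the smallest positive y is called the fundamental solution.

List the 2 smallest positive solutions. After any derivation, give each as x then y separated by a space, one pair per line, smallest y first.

√440 = [20; 1,40, …], period ℓ=2 (even) → k=1
k=0  a_k=20  p_k/q_k = 20/1
k=1  a_k=1  p_k/q_k = 21/1
(x₁, y₁) = (21, 1);  21² − 440·1² = 1 ✓
k=2:  x_2 = 21·21+440·1·1 = 881,  y_2 = 21·1+1·21 = 42

21 1
881 42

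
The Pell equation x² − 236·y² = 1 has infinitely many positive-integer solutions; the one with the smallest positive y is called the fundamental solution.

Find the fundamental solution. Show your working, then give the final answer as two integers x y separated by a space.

561799 36570

√236 = [15; 2,1,3,5,1,6,1,5,3,1,2,30, …], period ℓ=12 (even) → k=11
step 0: (15, 1)  from 15·(1,0) + (0,1)
…
step 5: (1060, 69)  from 1·(891,58) + (169,11)
step 6: (7251, 472)  from 6·(1060,69) + (891,58)
…
step 10: (203535, 13249)  from 1·(154729,10072) + (48806,3177)
step 11: (561799, 36570)  from 2·(203535,13249) + (154729,10072)
fundamental: x₁=561799, y₁=36570  (since 315618116401 − 236·1337364900 = 1)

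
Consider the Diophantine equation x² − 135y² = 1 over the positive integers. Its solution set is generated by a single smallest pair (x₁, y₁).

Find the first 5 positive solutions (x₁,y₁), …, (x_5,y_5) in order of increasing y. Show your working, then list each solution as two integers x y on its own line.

244 21
119071 10248
58106404 5001003
28355806081 2440479216
13837575261124 1190948856405

√135 → a₀=11, period (1,1,1,1,1,1,1,22); ℓ=8 even so k=7
k=0  a_k=11  p_k/q_k = 11/1
…
k=5  a_k=1  p_k/q_k = 93/8
k=6  a_k=1  p_k/q_k = 151/13
k=7  a_k=1  p_k/q_k = 244/21
→ (244, 21).  Check: 244²=59536, 135·21²=59535, difference 1.
n=2: (244,21)∘(244,21) = (244·244+135·21·21, 244·21+21·244) = (119071,10248)
n=3: (119071,10248)∘(244,21) = (244·119071+135·21·10248, 244·10248+21·119071) = (58106404,5001003)
n=4: (58106404,5001003)∘(244,21) = (244·58106404+135·21·5001003, 244·5001003+21·58106404) = (28355806081,2440479216)
n=5: (28355806081,2440479216)∘(244,21) = (244·28355806081+135·21·2440479216, 244·2440479216+21·28355806081) = (13837575261124,1190948856405)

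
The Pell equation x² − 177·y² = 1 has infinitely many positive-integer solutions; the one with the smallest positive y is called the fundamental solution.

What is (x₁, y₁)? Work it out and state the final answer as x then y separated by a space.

62423 4692

d=177: √d = [13; 3,3,2,8,2,3,3,26] (ℓ=8, even), read p_7/q_7
k=0  a_k=13  p_k/q_k = 13/1
…
k=3  a_k=2  p_k/q_k = 306/23
k=4  a_k=8  p_k/q_k = 2581/194
…
k=6  a_k=3  p_k/q_k = 18985/1427
k=7  a_k=3  p_k/q_k = 62423/4692
(x₁, y₁) = (62423, 4692);  62423² − 177·4692² = 1 ✓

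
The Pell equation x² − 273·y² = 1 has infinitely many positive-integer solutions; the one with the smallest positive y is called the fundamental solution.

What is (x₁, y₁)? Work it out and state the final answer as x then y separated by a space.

727 44

d=273: √d = [16; 1,1,10,1,1,32] (ℓ=6, even), read p_5/q_5
step 0: (16, 1)  from 16·(1,0) + (0,1)
…
step 3: (347, 21)  from 10·(33,2) + (17,1)
step 4: (380, 23)  from 1·(347,21) + (33,2)
step 5: (727, 44)  from 1·(380,23) + (347,21)
→ (727, 44).  Check: 727²=528529, 273·44²=528528, difference 1.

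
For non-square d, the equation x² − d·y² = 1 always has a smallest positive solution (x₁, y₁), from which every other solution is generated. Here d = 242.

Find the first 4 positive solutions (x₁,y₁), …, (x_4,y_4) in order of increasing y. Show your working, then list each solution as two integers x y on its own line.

√242 → a₀=15, period (1,1,3,1,14,1,3,1,1,30); ℓ=10 even so k=9
step 0: (15, 1)  from 15·(1,0) + (0,1)
step 1: (16, 1)  from 1·(15,1) + (1,0)
step 2: (31, 2)  from 1·(16,1) + (15,1)
step 3: (109, 7)  from 3·(31,2) + (16,1)
step 4: (140, 9)  from 1·(109,7) + (31,2)
step 5: (2069, 133)  from 14·(140,9) + (109,7)
step 6: (2209, 142)  from 1·(2069,133) + (140,9)
step 7: (8696, 559)  from 3·(2209,142) + (2069,133)
step 8: (10905, 701)  from 1·(8696,559) + (2209,142)
step 9: (19601, 1260)  from 1·(10905,701) + (8696,559)
fundamental: x₁=19601, y₁=1260  (since 384199201 − 242·1587600 = 1)
n=2: (19601,1260)∘(19601,1260) = (19601·19601+242·1260·1260, 19601·1260+1260·19601) = (768398401,49394520)
n=3: (768398401,49394520)∘(19601,1260) = (19601·768398401+242·1260·49394520, 19601·49394520+1260·768398401) = (30122754096401,1936363971780)
n=4: (30122754096401,1936363971780)∘(19601,1260) = (19601·30122754096401+242·1260·1936363971780, 19601·1936363971780+1260·30122754096401) = (1180872205318713601,75909340372325040)

19601 1260
768398401 49394520
30122754096401 1936363971780
1180872205318713601 75909340372325040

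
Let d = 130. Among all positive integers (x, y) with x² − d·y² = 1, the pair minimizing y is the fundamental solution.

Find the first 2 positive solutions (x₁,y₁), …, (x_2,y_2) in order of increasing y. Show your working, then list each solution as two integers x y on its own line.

6499 570
84474001 7408860

√130 = [11; 2,2,22, …], period ℓ=3 (odd) → k=5
a_0=11:  p_0=11·1+0=11,  q_0=11·0+1=1
…
a_3=22:  p_3=22·57+23=1277,  q_3=22·5+2=112
a_4=2:  p_4=2·1277+57=2611,  q_4=2·112+5=229
a_5=2:  p_5=2·2611+1277=6499,  q_5=2·229+112=570
fundamental: x₁=6499, y₁=570  (since 42237001 − 130·324900 = 1)
(6499+570√130)^2 = 84474001 + 7408860√130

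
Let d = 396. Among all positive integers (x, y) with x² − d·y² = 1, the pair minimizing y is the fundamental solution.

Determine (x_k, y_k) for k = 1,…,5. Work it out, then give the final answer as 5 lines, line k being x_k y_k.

199 10
79201 3980
31521799 1584030
12545596801 630439960
4993116004999 250913520050

√396 = [19; 1,8,1,38, …], period ℓ=4 (even) → k=3
k=0  a_k=19  p_k/q_k = 19/1
k=1  a_k=1  p_k/q_k = 20/1
k=2  a_k=8  p_k/q_k = 179/9
k=3  a_k=1  p_k/q_k = 199/10
fundamental: x₁=199, y₁=10  (since 39601 − 396·100 = 1)
(x_2, y_2) = (199·199 + 396·10·10, 199·10 + 10·199) = (79201, 3980)
(x_3, y_3) = (199·79201 + 396·10·3980, 199·3980 + 10·79201) = (31521799, 1584030)
(x_4, y_4) = (199·31521799 + 396·10·1584030, 199·1584030 + 10·31521799) = (12545596801, 630439960)
(x_5, y_5) = (199·12545596801 + 396·10·630439960, 199·630439960 + 10·12545596801) = (4993116004999, 250913520050)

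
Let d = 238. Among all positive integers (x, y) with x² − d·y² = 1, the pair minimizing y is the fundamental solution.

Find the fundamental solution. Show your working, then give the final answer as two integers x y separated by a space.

d=238: √d = [15; 2,2,1,14,1,2,2,30] (ℓ=8, even), read p_7/q_7
step 0: (15, 1)  from 15·(1,0) + (0,1)
step 1: (31, 2)  from 2·(15,1) + (1,0)
step 2: (77, 5)  from 2·(31,2) + (15,1)
…
step 4: (1589, 103)  from 14·(108,7) + (77,5)
…
step 6: (4983, 323)  from 2·(1697,110) + (1589,103)
step 7: (11663, 756)  from 2·(4983,323) + (1697,110)
fundamental: x₁=11663, y₁=756  (since 136025569 − 238·571536 = 1)

11663 756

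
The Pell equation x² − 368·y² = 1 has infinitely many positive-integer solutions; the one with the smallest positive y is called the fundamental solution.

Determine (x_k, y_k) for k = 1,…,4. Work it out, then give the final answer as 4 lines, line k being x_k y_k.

[19; 5,2,5,38] for √368; ℓ=4 ⇒ convergent index 3
k=0  a_k=19  p_k/q_k = 19/1
…
k=2  a_k=2  p_k/q_k = 211/11
k=3  a_k=5  p_k/q_k = 1151/60
fundamental: x₁=1151, y₁=60  (since 1324801 − 368·3600 = 1)
(x_2, y_2) = (1151·1151 + 368·60·60, 1151·60 + 60·1151) = (2649601, 138120)
(x_3, y_3) = (1151·2649601 + 368·60·138120, 1151·138120 + 60·2649601) = (6099380351, 317952180)
(x_4, y_4) = (1151·6099380351 + 368·60·317952180, 1151·317952180 + 60·6099380351) = (14040770918401, 731925780240)

1151 60
2649601 138120
6099380351 317952180
14040770918401 731925780240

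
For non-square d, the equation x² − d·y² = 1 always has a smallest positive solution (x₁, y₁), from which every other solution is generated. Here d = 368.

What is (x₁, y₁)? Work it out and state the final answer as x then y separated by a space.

√368 → a₀=19, period (5,2,5,38); ℓ=4 even so k=3
a_0=19:  p_0=19·1+0=19,  q_0=19·0+1=1
a_1=5:  p_1=5·19+1=96,  q_1=5·1+0=5
a_2=2:  p_2=2·96+19=211,  q_2=2·5+1=11
a_3=5:  p_3=5·211+96=1151,  q_3=5·11+5=60
(x₁, y₁) = (1151, 60);  1151² − 368·60² = 1 ✓

1151 60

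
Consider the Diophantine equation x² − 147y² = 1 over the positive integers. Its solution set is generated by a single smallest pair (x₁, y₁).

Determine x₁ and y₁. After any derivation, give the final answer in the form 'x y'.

97 8

d=147: √d = [12; 8,24] (ℓ=2, even), read p_1/q_1
step 0: (12, 1)  from 12·(1,0) + (0,1)
step 1: (97, 8)  from 8·(12,1) + (1,0)
(x₁, y₁) = (97, 8);  97² − 147·8² = 1 ✓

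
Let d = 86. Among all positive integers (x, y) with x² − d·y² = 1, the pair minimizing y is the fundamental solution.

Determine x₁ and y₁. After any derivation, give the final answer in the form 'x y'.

10405 1122

√86 = [9; 3,1,1,1,8,1,1,1,3,18, …], period ℓ=10 (even) → k=9
k=0  a_k=9  p_k/q_k = 9/1
…
k=7  a_k=1  p_k/q_k = 1864/201
k=8  a_k=1  p_k/q_k = 2847/307
k=9  a_k=3  p_k/q_k = 10405/1122
fundamental: x₁=10405, y₁=1122  (since 108264025 − 86·1258884 = 1)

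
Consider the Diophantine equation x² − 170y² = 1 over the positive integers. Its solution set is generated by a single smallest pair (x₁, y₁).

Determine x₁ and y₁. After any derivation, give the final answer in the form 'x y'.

√170 → a₀=13, period (26); ℓ=1 odd so k=1
i=0: a=13 ⇒ p=13, q=1
i=1: a=26 ⇒ p=339, q=26
→ (339, 26).  Check: 339²=114921, 170·26²=114920, difference 1.

339 26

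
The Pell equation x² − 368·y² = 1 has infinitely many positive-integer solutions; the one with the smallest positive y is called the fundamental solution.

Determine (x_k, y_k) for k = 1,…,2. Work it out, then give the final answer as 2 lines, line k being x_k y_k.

1151 60
2649601 138120

d=368: √d = [19; 5,2,5,38] (ℓ=4, even), read p_3/q_3
step 0: (19, 1)  from 19·(1,0) + (0,1)
…
step 2: (211, 11)  from 2·(96,5) + (19,1)
step 3: (1151, 60)  from 5·(211,11) + (96,5)
(x₁, y₁) = (1151, 60);  1151² − 368·60² = 1 ✓
(x_2, y_2) = (1151·1151 + 368·60·60, 1151·60 + 60·1151) = (2649601, 138120)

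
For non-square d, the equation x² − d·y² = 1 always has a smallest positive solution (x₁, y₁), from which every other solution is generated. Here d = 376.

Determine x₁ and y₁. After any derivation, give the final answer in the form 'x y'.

2143295 110532

[19; 2,1,1,3,1,…,1,2,38] for √376; ℓ=16 ⇒ convergent index 15
a_0=19:  p_0=19·1+0=19,  q_0=19·0+1=1
…
a_4=3:  p_4=3·97+58=349,  q_4=3·5+3=18
a_5=1:  p_5=1·349+97=446,  q_5=1·18+5=23
…
a_8=4:  p_8=4·2928+1241=12953,  q_8=4·151+64=668
a_9=2:  p_9=2·12953+2928=28834,  q_9=2·668+151=1487
…
a_12=3:  p_12=3·99455+70621=368986,  q_12=3·5129+3642=19029
…
a_14=1:  p_14=1·468441+368986=837427,  q_14=1·24158+19029=43187
a_15=2:  p_15=2·837427+468441=2143295,  q_15=2·43187+24158=110532
fundamental: x₁=2143295, y₁=110532  (since 4593713457025 − 376·12217323024 = 1)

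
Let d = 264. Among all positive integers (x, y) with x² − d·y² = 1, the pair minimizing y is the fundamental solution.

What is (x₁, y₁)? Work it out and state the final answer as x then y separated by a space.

d=264: √d = [16; 4,32] (ℓ=2, even), read p_1/q_1
a_0=16:  p_0=16·1+0=16,  q_0=16·0+1=1
a_1=4:  p_1=4·16+1=65,  q_1=4·1+0=4
(x₁, y₁) = (65, 4);  65² − 264·4² = 1 ✓

65 4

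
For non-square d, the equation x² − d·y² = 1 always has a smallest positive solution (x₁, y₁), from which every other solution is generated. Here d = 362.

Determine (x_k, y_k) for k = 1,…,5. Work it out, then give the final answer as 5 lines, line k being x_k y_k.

√362 → a₀=19, period (38); ℓ=1 odd so k=1
i=0: a=19 ⇒ p=19, q=1
i=1: a=38 ⇒ p=723, q=38
→ (723, 38).  Check: 723²=522729, 362·38²=522728, difference 1.
(723+38√362)^2 = 1045457 + 54948√362
(723+38√362)^3 = 1511730099 + 79454770√362
(723+38√362)^4 = 2185960677697 + 114891542472√362
(723+38√362)^5 = 3160897628219763 + 166133090959742√362

723 38
1045457 54948
1511730099 79454770
2185960677697 114891542472
3160897628219763 166133090959742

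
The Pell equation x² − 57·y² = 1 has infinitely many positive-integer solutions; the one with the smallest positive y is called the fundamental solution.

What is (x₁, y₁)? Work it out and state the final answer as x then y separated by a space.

151 20

[7; 1,1,4,1,1,14] for √57; ℓ=6 ⇒ convergent index 5
step 0: (7, 1)  from 7·(1,0) + (0,1)
step 1: (8, 1)  from 1·(7,1) + (1,0)
step 2: (15, 2)  from 1·(8,1) + (7,1)
step 3: (68, 9)  from 4·(15,2) + (8,1)
step 4: (83, 11)  from 1·(68,9) + (15,2)
step 5: (151, 20)  from 1·(83,11) + (68,9)
(x₁, y₁) = (151, 20);  151² − 57·20² = 1 ✓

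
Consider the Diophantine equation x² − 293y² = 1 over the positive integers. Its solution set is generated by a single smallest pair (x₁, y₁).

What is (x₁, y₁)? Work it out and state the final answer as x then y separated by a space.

12320649 719780

√293 → a₀=17, period (8,1,1,8,34); ℓ=5 odd so k=9
a_0=17:  p_0=17·1+0=17,  q_0=17·0+1=1
…
a_2=1:  p_2=1·137+17=154,  q_2=1·8+1=9
a_3=1:  p_3=1·154+137=291,  q_3=1·9+8=17
a_4=8:  p_4=8·291+154=2482,  q_4=8·17+9=145
…
a_8=1:  p_8=1·764593+679914=1444507,  q_8=1·44668+39721=84389
a_9=8:  p_9=8·1444507+764593=12320649,  q_9=8·84389+44668=719780
(x₁, y₁) = (12320649, 719780);  12320649² − 293·719780² = 1 ✓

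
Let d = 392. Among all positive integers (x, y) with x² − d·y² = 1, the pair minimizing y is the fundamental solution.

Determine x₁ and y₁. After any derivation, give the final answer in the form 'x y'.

√392 → a₀=19, period (1,3,1,38); ℓ=4 even so k=3
a_0=19:  p_0=19·1+0=19,  q_0=19·0+1=1
…
a_2=3:  p_2=3·20+19=79,  q_2=3·1+1=4
a_3=1:  p_3=1·79+20=99,  q_3=1·4+1=5
→ (99, 5).  Check: 99²=9801, 392·5²=9800, difference 1.

99 5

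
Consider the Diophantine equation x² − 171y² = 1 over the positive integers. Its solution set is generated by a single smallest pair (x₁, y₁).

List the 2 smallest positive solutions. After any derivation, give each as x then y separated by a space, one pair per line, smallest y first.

[13; 13,26] for √171; ℓ=2 ⇒ convergent index 1
i=0: a=13 ⇒ p=13, q=1
i=1: a=13 ⇒ p=170, q=13
(x₁, y₁) = (170, 13);  170² − 171·13² = 1 ✓
n=2: (170,13)∘(170,13) = (170·170+171·13·13, 170·13+13·170) = (57799,4420)

170 13
57799 4420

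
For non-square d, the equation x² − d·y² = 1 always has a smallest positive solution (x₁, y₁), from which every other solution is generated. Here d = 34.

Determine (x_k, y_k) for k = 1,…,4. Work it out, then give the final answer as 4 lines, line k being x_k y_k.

35 6
2449 420
171395 29394
11995201 2057160

√34 → a₀=5, period (1,4,1,10); ℓ=4 even so k=3
k=0  a_k=5  p_k/q_k = 5/1
k=1  a_k=1  p_k/q_k = 6/1
k=2  a_k=4  p_k/q_k = 29/5
k=3  a_k=1  p_k/q_k = 35/6
→ (35, 6).  Check: 35²=1225, 34·6²=1224, difference 1.
(x_2, y_2) = (35·35 + 34·6·6, 35·6 + 6·35) = (2449, 420)
(x_3, y_3) = (35·2449 + 34·6·420, 35·420 + 6·2449) = (171395, 29394)
(x_4, y_4) = (35·171395 + 34·6·29394, 35·29394 + 6·171395) = (11995201, 2057160)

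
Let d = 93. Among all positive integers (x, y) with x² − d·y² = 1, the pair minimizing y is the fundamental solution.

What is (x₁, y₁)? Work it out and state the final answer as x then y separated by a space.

[9; 1,1,1,4,6,4,1,1,1,18] for √93; ℓ=10 ⇒ convergent index 9
k=0  a_k=9  p_k/q_k = 9/1
k=1  a_k=1  p_k/q_k = 10/1
k=2  a_k=1  p_k/q_k = 19/2
…
k=8  a_k=1  p_k/q_k = 7821/811
k=9  a_k=1  p_k/q_k = 12151/1260
(x₁, y₁) = (12151, 1260);  12151² − 93·1260² = 1 ✓

12151 1260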